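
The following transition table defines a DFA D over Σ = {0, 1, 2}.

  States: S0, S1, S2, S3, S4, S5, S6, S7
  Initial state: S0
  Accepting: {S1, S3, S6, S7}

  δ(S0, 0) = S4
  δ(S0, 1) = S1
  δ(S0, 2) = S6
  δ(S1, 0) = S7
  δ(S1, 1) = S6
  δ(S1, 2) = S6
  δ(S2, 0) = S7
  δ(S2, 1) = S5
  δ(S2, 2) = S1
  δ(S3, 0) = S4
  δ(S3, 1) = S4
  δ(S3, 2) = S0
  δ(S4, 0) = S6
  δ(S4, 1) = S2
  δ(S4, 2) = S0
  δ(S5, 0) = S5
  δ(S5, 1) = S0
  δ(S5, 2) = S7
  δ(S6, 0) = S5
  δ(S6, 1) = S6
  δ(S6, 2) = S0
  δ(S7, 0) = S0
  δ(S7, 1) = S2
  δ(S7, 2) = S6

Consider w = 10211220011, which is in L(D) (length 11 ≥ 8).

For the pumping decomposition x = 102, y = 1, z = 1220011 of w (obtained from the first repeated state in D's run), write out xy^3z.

xy^3z = 102·1·1·1·1220011 = 1021111220011.
Reading y = 1 takes D from S6 back to S6, so after x·y·y·y the machine is still in S6, and z then leads to the accepting state S1. Hence 1021111220011 ∈ L(D).

1021111220011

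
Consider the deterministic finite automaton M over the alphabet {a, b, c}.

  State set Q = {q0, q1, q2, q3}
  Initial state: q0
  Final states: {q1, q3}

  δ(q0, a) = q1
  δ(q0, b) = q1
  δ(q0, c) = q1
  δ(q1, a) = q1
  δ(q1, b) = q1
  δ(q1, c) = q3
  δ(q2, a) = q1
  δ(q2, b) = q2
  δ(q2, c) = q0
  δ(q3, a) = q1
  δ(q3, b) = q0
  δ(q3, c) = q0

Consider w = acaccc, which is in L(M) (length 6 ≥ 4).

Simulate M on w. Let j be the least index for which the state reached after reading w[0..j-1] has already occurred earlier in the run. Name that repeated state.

State sequence: q0 -a-> q1 -c-> q3 -a-> q1 -c-> q3 -c-> q0 -c-> q1
First repeat at step 3: q1 was already visited.

The earliest repeat is at step j = 3: M is in q1, which it already visited at step i = 1.
With |Q| = 4, pigeonhole forces a state repeat no later than step 4; the substring read between the first and second visits to that state can be pumped.

q1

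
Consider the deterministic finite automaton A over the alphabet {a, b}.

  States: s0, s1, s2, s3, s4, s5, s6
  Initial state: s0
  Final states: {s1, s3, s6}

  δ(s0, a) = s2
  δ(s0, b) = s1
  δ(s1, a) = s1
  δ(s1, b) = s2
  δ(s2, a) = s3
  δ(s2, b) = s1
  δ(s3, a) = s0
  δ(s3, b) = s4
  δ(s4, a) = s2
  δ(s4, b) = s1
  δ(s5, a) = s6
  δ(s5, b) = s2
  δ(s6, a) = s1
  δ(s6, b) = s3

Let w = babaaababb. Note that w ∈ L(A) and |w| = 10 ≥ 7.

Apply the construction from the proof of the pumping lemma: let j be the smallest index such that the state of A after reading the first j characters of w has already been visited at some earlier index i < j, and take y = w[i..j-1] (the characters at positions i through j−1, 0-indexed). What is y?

State sequence: s0 -b-> s1 -a-> s1 -b-> s2 -a-> s3 -a-> s0 -a-> s2 -b-> s1 -a-> s1 -b-> s2 -b-> s1
First repeat at step 2: s1 was already visited.

So i = 1, j = 2, giving x = w[0:1] = b, y = w[1:2] = a, z = w[2:10] = baaababb.
Check: |xy| = 2 ≤ 7 and |y| = 1 ≥ 1. Reading y takes A from s1 back to s1, so every xyⁱz is accepted.

a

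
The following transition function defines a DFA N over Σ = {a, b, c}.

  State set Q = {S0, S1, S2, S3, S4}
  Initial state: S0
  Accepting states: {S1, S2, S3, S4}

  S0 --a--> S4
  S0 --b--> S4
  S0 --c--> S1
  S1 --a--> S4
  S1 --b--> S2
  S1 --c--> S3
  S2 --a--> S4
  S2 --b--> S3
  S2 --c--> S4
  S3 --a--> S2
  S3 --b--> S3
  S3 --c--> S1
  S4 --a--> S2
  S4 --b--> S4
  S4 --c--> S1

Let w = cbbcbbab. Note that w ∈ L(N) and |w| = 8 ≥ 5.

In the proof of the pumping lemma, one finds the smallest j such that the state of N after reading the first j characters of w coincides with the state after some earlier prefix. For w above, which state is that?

Run of N on w = c b b c b b a b:
  step 0: S0  (start)
  step 1: S1  (read c: S0→S1)
  step 2: S2  (read b: S1→S2)
  step 3: S3  (read b: S2→S3)
  step 4: S1  (read c: S3→S1)   ← first repeat (S1 seen earlier)
  step 5: S2  (read b: S1→S2)
  step 6: S3  (read b: S2→S3)
  step 7: S2  (read a: S3→S2)
  step 8: S3  (read b: S2→S3)

The earliest repeat is at step j = 4: N is in S1, which it already visited at step i = 1.
Pumping length from the standard proof: p = 5 (the number of states). The repeated state found above gives |xy| = j ≤ 5 and |y| = j − i ≥ 1.

S1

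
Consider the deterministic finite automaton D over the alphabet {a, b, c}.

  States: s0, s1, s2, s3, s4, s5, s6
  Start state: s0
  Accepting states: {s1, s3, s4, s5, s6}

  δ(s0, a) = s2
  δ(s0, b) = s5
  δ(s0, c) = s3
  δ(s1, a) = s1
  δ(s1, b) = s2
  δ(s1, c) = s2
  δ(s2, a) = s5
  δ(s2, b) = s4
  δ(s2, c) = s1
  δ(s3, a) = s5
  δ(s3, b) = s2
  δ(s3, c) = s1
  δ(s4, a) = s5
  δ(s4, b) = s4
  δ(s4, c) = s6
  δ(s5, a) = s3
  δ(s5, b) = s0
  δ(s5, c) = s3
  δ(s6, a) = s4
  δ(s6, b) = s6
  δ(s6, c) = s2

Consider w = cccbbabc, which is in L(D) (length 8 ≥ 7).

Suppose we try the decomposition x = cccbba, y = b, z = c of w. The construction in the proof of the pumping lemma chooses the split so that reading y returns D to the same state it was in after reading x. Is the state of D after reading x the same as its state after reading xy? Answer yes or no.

no

State sequence: s0 -c-> s3 -c-> s1 -c-> s2 -b-> s4 -b-> s4 -a-> s5 -b-> s0

After x (step 6): s5. After xy (step 7): s0.
They differ (s5 ≠ s0), so y is not a cycle from the state after x; this split is not the one the pumping-lemma construction produces, and pumping y need not keep the string in L(D).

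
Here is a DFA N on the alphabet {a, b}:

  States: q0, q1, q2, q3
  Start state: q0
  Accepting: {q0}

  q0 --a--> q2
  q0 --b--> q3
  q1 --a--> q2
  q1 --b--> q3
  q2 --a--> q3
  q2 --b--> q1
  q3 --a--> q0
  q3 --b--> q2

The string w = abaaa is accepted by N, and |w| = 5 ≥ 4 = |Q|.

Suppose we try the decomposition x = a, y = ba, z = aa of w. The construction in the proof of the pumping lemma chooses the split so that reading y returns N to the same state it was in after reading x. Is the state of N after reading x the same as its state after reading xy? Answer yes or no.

Run of N on the first 3 characters of w = a b a:
  step 0: q0  (start)
  step 1: q2  (read a: q0→q2)
  step 2: q1  (read b: q2→q1)
  step 3: q2  (read a: q1→q2)

After x (step 1): q2. After xy (step 3): q2.
They match, so y = ba drives N around a cycle from q2 back to itself; pumping y any number of times keeps N in q2 before reading z, and xyⁱz ∈ L(N) for every i ≥ 0.

yes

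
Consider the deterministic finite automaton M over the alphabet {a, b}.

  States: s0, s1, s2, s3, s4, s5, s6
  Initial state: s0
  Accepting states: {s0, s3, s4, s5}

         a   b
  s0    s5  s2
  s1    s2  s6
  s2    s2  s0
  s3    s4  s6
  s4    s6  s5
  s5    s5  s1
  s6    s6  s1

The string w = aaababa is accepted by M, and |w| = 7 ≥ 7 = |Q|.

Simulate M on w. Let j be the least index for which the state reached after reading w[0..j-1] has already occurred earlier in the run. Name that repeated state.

Run of M on w = a a a b a b a:
  step 0: s0  (start)
  step 1: s5  (read a: s0→s5)
  step 2: s5  (read a: s5→s5)   ← first repeat (s5 seen earlier)
  step 3: s5  (read a: s5→s5)
  step 4: s1  (read b: s5→s1)
  step 5: s2  (read a: s1→s2)
  step 6: s0  (read b: s2→s0)
  step 7: s5  (read a: s0→s5)

The earliest repeat is at step j = 2: M is in s5, which it already visited at step i = 1.
Pumping length from the standard proof: p = 7 (the number of states). The repeated state found above gives |xy| = j ≤ 7 and |y| = j − i ≥ 1.

s5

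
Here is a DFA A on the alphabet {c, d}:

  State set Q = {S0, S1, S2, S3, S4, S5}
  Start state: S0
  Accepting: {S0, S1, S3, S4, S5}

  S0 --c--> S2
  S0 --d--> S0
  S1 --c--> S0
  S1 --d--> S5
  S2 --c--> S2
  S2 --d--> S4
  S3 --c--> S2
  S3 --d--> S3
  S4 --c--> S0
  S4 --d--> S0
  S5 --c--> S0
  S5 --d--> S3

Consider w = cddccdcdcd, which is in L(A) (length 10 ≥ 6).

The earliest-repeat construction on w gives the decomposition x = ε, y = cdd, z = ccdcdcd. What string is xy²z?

cddcddccdcdcd

xy^2z = ε·cdd·cdd·ccdcdcd = cddcddccdcdcd.
Reading y = cdd takes A from S0 back to S0, so after x·y·y the machine is still in S0, and z then leads to the accepting state S4. Hence cddcddccdcdcd ∈ L(A).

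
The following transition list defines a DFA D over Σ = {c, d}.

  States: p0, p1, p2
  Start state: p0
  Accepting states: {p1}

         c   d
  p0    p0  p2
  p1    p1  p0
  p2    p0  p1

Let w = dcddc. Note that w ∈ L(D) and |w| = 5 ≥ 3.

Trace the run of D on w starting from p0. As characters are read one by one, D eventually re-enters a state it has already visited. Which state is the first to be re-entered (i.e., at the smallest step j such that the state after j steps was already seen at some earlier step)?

p0

State sequence: p0 -d-> p2 -c-> p0 -d-> p2 -d-> p1 -c-> p1
First repeat at step 2: p0 was already visited.

The earliest repeat is at step j = 2: D is in p0, which it already visited at step i = 0.
With |Q| = 3, pigeonhole forces a state repeat no later than step 3; the substring read between the first and second visits to that state can be pumped.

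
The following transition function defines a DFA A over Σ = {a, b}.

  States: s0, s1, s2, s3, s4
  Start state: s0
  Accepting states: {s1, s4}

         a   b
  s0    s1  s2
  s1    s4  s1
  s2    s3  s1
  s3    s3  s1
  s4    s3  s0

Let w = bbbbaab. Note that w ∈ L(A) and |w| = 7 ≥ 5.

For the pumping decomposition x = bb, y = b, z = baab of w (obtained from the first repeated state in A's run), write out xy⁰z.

xy⁰z = xz = bb·baab = bbbaab.
Reading y = b takes A from s1 back to s1, so after x the machine is still in s1, and z then leads to the accepting state s1. Hence bbbaab ∈ L(A).

bbbaab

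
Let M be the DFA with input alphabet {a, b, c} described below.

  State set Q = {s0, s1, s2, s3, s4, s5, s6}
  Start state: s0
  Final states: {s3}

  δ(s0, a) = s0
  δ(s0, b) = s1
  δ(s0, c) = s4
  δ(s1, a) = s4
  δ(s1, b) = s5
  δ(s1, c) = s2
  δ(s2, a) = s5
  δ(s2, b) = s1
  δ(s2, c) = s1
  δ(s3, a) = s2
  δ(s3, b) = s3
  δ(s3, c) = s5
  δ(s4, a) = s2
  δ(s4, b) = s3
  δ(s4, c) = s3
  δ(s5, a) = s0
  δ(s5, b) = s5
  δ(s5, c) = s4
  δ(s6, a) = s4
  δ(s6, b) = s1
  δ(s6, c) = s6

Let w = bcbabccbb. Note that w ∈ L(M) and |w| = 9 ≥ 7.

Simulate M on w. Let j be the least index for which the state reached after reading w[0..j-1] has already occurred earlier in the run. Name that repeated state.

s1

State sequence: s0 -b-> s1 -c-> s2 -b-> s1 -a-> s4 -b-> s3 -c-> s5 -c-> s4 -b-> s3 -b-> s3
First repeat at step 3: s1 was already visited.

The earliest repeat is at step j = 3: M is in s1, which it already visited at step i = 1.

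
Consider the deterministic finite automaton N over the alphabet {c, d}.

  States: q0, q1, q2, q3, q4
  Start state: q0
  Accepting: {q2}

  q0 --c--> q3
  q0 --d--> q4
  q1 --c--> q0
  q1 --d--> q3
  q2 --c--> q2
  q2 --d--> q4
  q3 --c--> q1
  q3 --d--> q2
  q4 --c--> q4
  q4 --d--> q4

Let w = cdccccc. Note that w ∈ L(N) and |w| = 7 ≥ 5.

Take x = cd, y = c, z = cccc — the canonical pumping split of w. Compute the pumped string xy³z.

xy^3z = cd·c·c·c·cccc = cdccccccc.
Reading y = c takes N from q2 back to q2, so after x·y·y·y the machine is still in q2, and z then leads to the accepting state q2. Hence cdccccccc ∈ L(N).

cdccccccc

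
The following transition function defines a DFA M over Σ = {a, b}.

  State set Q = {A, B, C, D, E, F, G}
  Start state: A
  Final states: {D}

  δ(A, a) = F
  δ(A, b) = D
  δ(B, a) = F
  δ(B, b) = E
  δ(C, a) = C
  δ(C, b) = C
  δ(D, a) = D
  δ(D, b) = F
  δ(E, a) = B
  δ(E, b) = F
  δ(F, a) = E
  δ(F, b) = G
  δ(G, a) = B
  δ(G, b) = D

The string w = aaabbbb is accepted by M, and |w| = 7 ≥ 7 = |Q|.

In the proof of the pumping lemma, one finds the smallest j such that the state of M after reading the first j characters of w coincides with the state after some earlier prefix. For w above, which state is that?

E

State sequence: A -a-> F -a-> E -a-> B -b-> E -b-> F -b-> G -b-> D
First repeat at step 4: E was already visited.

The earliest repeat is at step j = 4: M is in E, which it already visited at step i = 2.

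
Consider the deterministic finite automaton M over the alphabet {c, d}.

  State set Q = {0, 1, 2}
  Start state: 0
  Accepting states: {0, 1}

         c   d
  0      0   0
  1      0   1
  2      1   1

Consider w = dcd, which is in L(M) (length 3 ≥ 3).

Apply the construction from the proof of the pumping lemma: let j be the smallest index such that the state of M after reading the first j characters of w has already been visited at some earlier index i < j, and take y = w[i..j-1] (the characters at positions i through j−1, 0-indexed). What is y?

State sequence: 0 -d-> 0 -c-> 0 -d-> 0
First repeat at step 1: 0 was already visited.

So i = 0, j = 1, giving x = w[0:0] = ε, y = w[0:1] = d, z = w[1:3] = cd.
Check: |xy| = 1 ≤ 3 and |y| = 1 ≥ 1. Reading y takes M from 0 back to 0, so every xyⁱz is accepted.

d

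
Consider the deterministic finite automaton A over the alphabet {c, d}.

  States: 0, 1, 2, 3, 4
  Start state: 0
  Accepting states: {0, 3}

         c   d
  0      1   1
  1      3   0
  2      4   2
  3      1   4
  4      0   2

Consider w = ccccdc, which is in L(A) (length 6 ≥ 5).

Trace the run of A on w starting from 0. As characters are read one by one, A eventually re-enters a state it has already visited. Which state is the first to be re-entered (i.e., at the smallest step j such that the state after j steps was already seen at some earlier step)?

1

Run of A on w = c c c c d c:
  step 0: 0  (start)
  step 1: 1  (read c: 0→1)
  step 2: 3  (read c: 1→3)
  step 3: 1  (read c: 3→1)   ← first repeat (1 seen earlier)
  step 4: 3  (read c: 1→3)
  step 5: 4  (read d: 3→4)
  step 6: 0  (read c: 4→0)

The earliest repeat is at step j = 3: A is in 1, which it already visited at step i = 1.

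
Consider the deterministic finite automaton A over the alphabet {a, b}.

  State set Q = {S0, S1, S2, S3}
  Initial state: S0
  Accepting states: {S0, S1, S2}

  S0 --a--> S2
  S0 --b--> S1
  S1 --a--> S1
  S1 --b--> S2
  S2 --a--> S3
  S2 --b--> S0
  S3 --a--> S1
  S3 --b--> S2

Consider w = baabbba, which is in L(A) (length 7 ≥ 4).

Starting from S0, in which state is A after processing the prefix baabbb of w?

S1

Run of A on the first 6 characters of w = b a a b b b:
  step 0: S0  (start)
  step 1: S1  (read b: S0→S1)
  step 2: S1  (read a: S1→S1)
  step 3: S1  (read a: S1→S1)
  step 4: S2  (read b: S1→S2)
  step 5: S0  (read b: S2→S0)
  step 6: S1  (read b: S0→S1)

After reading 6 characters, A is in state S1.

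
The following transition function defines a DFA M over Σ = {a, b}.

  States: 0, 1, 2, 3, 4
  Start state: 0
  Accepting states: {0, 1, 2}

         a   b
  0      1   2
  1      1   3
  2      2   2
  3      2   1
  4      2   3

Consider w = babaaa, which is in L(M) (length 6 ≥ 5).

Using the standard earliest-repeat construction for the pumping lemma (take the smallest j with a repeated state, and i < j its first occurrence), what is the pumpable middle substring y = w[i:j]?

a

Run of M on w = b a b a a a:
  step 0: 0  (start)
  step 1: 2  (read b: 0→2)
  step 2: 2  (read a: 2→2)   ← first repeat (2 seen earlier)
  step 3: 2  (read b: 2→2)
  step 4: 2  (read a: 2→2)
  step 5: 2  (read a: 2→2)
  step 6: 2  (read a: 2→2)

So i = 1, j = 2, giving x = w[0:1] = b, y = w[1:2] = a, z = w[2:6] = baaa.
Check: |xy| = 2 ≤ 5 and |y| = 1 ≥ 1. Reading y takes M from 2 back to 2, so every xyⁱz is accepted.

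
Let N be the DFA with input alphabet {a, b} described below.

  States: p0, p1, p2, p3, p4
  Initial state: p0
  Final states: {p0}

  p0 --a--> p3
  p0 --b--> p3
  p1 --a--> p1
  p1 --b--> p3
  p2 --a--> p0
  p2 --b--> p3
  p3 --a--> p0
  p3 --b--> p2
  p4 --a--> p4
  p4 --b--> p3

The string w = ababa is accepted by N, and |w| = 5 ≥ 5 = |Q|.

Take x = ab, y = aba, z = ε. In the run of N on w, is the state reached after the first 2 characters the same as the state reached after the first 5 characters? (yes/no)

Run of N on the first 5 characters of w = a b a b a:
  step 0: p0  (start)
  step 1: p3  (read a: p0→p3)
  step 2: p2  (read b: p3→p2)
  step 3: p0  (read a: p2→p0)
  step 4: p3  (read b: p0→p3)
  step 5: p0  (read a: p3→p0)

After x (step 2): p2. After xy (step 5): p0.
They differ (p2 ≠ p0), so y is not a cycle from the state after x; this split is not the one the pumping-lemma construction produces, and pumping y need not keep the string in L(N).

no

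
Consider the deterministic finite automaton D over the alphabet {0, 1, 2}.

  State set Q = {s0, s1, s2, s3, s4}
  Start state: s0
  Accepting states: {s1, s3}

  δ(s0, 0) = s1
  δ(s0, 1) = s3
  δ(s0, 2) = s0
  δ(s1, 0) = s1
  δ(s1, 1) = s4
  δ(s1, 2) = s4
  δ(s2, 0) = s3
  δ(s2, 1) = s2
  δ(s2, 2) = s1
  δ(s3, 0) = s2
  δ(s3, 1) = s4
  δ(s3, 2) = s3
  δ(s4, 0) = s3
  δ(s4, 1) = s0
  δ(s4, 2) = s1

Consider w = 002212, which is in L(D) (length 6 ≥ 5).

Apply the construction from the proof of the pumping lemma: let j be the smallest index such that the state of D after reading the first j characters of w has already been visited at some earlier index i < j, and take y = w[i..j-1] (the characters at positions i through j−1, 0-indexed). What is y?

Run of D on w = 0 0 2 2 1 2:
  step 0: s0  (start)
  step 1: s1  (read 0: s0→s1)
  step 2: s1  (read 0: s1→s1)   ← first repeat (s1 seen earlier)
  step 3: s4  (read 2: s1→s4)
  step 4: s1  (read 2: s4→s1)
  step 5: s4  (read 1: s1→s4)
  step 6: s1  (read 2: s4→s1)

So i = 1, j = 2, giving x = w[0:1] = 0, y = w[1:2] = 0, z = w[2:6] = 2212.
Check: |xy| = 2 ≤ 5 and |y| = 1 ≥ 1. Reading y takes D from s1 back to s1, so every xyⁱz is accepted.
The DFA has 5 states, so the proof of the pumping lemma guarantees a repeated state among the first 5+1 visited; the segment between the two visits is the pumpable y.

0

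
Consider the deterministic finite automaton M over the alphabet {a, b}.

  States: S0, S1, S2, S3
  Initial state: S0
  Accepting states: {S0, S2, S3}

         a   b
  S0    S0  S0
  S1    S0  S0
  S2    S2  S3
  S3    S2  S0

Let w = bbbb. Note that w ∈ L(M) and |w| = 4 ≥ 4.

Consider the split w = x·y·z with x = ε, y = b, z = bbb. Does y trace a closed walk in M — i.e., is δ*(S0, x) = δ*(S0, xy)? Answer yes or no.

yes

State sequence: S0 -b-> S0

After x (step 0): S0. After xy (step 1): S0.
They match, so y = b drives M around a cycle from S0 back to itself; pumping y any number of times keeps M in S0 before reading z, and xyⁱz ∈ L(M) for every i ≥ 0.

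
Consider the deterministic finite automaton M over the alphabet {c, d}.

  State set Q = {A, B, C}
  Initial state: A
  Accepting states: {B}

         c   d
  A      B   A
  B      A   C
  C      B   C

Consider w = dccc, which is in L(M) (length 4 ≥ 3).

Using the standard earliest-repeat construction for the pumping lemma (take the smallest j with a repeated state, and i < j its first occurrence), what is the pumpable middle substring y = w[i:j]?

State sequence: A -d-> A -c-> B -c-> A -c-> B
First repeat at step 1: A was already visited.

So i = 0, j = 1, giving x = w[0:0] = ε, y = w[0:1] = d, z = w[1:4] = ccc.
Check: |xy| = 1 ≤ 3 and |y| = 1 ≥ 1. Reading y takes M from A back to A, so every xyⁱz is accepted.

d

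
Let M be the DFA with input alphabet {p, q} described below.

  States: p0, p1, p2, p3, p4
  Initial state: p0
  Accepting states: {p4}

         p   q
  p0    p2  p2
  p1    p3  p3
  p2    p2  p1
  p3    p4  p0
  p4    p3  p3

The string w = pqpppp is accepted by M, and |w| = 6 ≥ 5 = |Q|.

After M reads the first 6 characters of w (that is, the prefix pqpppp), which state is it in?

Run of M on the first 6 characters of w = p q p p p p:
  step 0: p0  (start)
  step 1: p2  (read p: p0→p2)
  step 2: p1  (read q: p2→p1)
  step 3: p3  (read p: p1→p3)
  step 4: p4  (read p: p3→p4)
  step 5: p3  (read p: p4→p3)
  step 6: p4  (read p: p3→p4)

After reading 6 characters, M is in state p4.

p4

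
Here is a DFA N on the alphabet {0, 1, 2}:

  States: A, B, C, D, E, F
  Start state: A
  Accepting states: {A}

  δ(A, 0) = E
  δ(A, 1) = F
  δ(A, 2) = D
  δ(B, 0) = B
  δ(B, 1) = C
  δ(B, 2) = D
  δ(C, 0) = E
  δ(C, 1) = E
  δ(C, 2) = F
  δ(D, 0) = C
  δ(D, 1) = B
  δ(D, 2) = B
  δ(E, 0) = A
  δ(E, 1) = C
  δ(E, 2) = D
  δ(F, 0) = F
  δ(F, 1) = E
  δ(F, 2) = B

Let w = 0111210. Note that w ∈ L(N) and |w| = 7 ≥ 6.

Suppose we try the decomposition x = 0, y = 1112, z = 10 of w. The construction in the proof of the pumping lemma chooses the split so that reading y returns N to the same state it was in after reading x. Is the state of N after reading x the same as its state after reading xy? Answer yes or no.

no

Run of N on the first 5 characters of w = 0 1 1 1 2:
  step 0: A  (start)
  step 1: E  (read 0: A→E)
  step 2: C  (read 1: E→C)
  step 3: E  (read 1: C→E)
  step 4: C  (read 1: E→C)
  step 5: F  (read 2: C→F)

After x (step 1): E. After xy (step 5): F.
They differ (E ≠ F), so y is not a cycle from the state after x; this split is not the one the pumping-lemma construction produces, and pumping y need not keep the string in L(N).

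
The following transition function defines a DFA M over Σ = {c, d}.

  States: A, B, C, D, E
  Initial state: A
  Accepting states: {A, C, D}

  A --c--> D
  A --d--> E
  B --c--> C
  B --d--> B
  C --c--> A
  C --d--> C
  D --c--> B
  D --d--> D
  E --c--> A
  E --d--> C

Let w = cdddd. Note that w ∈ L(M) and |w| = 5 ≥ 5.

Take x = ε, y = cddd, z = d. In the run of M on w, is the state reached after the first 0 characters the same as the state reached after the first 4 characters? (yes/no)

Run of M on the first 4 characters of w = c d d d:
  step 0: A  (start)
  step 1: D  (read c: A→D)
  step 2: D  (read d: D→D)
  step 3: D  (read d: D→D)
  step 4: D  (read d: D→D)

After x (step 0): A. After xy (step 4): D.
They differ (A ≠ D), so y is not a cycle from the state after x; this split is not the one the pumping-lemma construction produces, and pumping y need not keep the string in L(M).

no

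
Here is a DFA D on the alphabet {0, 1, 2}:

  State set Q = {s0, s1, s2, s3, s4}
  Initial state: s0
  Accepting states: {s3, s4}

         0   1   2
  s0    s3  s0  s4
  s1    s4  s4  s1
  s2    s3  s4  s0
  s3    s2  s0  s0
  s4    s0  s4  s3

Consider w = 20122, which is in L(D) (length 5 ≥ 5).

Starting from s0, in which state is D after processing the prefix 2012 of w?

s4

Run of D on the first 4 characters of w = 2 0 1 2:
  step 0: s0  (start)
  step 1: s4  (read 2: s0→s4)
  step 2: s0  (read 0: s4→s0)
  step 3: s0  (read 1: s0→s0)
  step 4: s4  (read 2: s0→s4)

After reading 4 characters, D is in state s4.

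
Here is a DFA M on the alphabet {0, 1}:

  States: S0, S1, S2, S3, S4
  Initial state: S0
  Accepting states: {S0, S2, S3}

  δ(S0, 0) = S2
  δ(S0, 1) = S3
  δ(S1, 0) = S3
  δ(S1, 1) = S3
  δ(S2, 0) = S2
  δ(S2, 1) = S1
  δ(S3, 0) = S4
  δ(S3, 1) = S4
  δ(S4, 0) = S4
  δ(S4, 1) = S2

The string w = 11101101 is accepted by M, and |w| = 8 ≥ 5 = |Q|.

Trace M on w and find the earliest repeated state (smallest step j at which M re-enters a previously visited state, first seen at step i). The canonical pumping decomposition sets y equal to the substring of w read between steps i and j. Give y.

0

State sequence: S0 -1-> S3 -1-> S4 -1-> S2 -0-> S2 -1-> S1 -1-> S3 -0-> S4 -1-> S2
First repeat at step 4: S2 was already visited.

So i = 3, j = 4, giving x = w[0:3] = 111, y = w[3:4] = 0, z = w[4:8] = 1101.
Check: |xy| = 4 ≤ 5 and |y| = 1 ≥ 1. Reading y takes M from S2 back to S2, so every xyⁱz is accepted.
With |Q| = 5, pigeonhole forces a state repeat no later than step 5; the substring read between the first and second visits to that state can be pumped.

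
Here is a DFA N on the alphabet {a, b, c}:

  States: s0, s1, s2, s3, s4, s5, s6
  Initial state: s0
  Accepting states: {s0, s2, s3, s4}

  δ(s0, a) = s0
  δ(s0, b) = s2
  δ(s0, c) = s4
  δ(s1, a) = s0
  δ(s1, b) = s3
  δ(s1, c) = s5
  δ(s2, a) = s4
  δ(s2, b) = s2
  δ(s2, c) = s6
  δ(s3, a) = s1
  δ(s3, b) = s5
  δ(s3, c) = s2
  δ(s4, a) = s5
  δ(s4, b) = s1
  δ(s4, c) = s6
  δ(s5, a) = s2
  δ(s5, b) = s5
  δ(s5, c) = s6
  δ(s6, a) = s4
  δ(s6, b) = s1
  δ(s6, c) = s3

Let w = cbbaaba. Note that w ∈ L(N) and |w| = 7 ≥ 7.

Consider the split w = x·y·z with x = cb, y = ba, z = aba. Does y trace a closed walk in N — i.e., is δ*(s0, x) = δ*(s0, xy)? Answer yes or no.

yes

Run of N on the first 4 characters of w = c b b a:
  step 0: s0  (start)
  step 1: s4  (read c: s0→s4)
  step 2: s1  (read b: s4→s1)
  step 3: s3  (read b: s1→s3)
  step 4: s1  (read a: s3→s1)

After x (step 2): s1. After xy (step 4): s1.
They match, so y = ba drives N around a cycle from s1 back to itself; pumping y any number of times keeps N in s1 before reading z, and xyⁱz ∈ L(N) for every i ≥ 0.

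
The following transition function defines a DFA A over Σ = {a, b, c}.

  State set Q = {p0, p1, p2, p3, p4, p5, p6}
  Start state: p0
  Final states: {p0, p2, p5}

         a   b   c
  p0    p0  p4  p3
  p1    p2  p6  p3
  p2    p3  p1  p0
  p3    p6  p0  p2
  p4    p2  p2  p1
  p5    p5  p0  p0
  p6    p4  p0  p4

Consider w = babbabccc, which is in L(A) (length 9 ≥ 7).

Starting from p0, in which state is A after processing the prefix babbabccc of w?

State sequence: p0 -b-> p4 -a-> p2 -b-> p1 -b-> p6 -a-> p4 -b-> p2 -c-> p0 -c-> p3 -c-> p2

After reading 9 characters, A is in state p2.
(This kind of state-tracing is the core of the pumping-lemma construction: with 7 states, pigeonhole forces a repeat within the first 7 steps.)

p2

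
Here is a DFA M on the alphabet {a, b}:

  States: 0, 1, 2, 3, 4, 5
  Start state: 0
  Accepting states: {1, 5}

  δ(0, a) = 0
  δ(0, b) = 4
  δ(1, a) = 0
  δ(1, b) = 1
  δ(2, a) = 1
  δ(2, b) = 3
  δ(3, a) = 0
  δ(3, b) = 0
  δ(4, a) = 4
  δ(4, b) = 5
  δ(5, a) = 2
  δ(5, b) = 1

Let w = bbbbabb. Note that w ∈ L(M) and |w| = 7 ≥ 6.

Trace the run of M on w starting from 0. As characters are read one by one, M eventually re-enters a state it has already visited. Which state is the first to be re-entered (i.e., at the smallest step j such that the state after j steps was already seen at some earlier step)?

1

Run of M on w = b b b b a b b:
  step 0: 0  (start)
  step 1: 4  (read b: 0→4)
  step 2: 5  (read b: 4→5)
  step 3: 1  (read b: 5→1)
  step 4: 1  (read b: 1→1)   ← first repeat (1 seen earlier)
  step 5: 0  (read a: 1→0)
  step 6: 4  (read b: 0→4)
  step 7: 5  (read b: 4→5)

The earliest repeat is at step j = 4: M is in 1, which it already visited at step i = 3.
Pumping length from the standard proof: p = 6 (the number of states). The repeated state found above gives |xy| = j ≤ 6 and |y| = j − i ≥ 1.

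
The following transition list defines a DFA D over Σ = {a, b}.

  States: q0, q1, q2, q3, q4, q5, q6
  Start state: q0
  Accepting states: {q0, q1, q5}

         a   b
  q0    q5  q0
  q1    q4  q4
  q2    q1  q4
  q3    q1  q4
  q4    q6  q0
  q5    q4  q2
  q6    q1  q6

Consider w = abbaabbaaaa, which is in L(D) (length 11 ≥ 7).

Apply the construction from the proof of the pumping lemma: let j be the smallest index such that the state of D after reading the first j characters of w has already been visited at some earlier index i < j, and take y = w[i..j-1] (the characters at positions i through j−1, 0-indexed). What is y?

State sequence: q0 -a-> q5 -b-> q2 -b-> q4 -a-> q6 -a-> q1 -b-> q4 -b-> q0 -a-> q5 -a-> q4 -a-> q6 -a-> q1
First repeat at step 6: q4 was already visited.

So i = 3, j = 6, giving x = w[0:3] = abb, y = w[3:6] = aab, z = w[6:11] = baaaa.
Check: |xy| = 6 ≤ 7 and |y| = 3 ≥ 1. Reading y takes D from q4 back to q4, so every xyⁱz is accepted.

aab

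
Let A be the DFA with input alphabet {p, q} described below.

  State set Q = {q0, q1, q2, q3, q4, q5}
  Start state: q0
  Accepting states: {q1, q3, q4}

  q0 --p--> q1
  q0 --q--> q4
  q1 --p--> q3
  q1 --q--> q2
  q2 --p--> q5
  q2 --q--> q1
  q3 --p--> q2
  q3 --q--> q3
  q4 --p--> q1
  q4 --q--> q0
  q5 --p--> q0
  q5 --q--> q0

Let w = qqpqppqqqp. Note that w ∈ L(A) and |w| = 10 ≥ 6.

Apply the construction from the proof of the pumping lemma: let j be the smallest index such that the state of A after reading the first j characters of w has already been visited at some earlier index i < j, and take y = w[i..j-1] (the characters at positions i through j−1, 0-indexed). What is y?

State sequence: q0 -q-> q4 -q-> q0 -p-> q1 -q-> q2 -p-> q5 -p-> q0 -q-> q4 -q-> q0 -q-> q4 -p-> q1
First repeat at step 2: q0 was already visited.

So i = 0, j = 2, giving x = w[0:0] = ε, y = w[0:2] = qq, z = w[2:10] = pqppqqqp.
Check: |xy| = 2 ≤ 6 and |y| = 2 ≥ 1. Reading y takes A from q0 back to q0, so every xyⁱz is accepted.
Since A has 6 states, any run of length ≥ 6 visits 6+1 states, so by pigeonhole some state repeats within the first 6 steps — that repeat gives the pumpable loop.

qq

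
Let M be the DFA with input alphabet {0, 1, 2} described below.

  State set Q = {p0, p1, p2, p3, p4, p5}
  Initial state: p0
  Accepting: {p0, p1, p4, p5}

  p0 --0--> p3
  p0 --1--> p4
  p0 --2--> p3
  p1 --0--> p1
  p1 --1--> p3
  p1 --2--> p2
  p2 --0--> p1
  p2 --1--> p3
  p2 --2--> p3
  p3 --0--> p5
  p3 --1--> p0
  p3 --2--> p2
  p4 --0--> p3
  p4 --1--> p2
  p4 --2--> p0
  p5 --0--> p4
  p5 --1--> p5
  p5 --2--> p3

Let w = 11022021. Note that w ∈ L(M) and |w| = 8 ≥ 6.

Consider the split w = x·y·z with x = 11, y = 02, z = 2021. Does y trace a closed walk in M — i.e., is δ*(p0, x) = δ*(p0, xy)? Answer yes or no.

yes

Run of M on the first 4 characters of w = 1 1 0 2:
  step 0: p0  (start)
  step 1: p4  (read 1: p0→p4)
  step 2: p2  (read 1: p4→p2)
  step 3: p1  (read 0: p2→p1)
  step 4: p2  (read 2: p1→p2)

After x (step 2): p2. After xy (step 4): p2.
They match, so y = 02 drives M around a cycle from p2 back to itself; pumping y any number of times keeps M in p2 before reading z, and xyⁱz ∈ L(M) for every i ≥ 0.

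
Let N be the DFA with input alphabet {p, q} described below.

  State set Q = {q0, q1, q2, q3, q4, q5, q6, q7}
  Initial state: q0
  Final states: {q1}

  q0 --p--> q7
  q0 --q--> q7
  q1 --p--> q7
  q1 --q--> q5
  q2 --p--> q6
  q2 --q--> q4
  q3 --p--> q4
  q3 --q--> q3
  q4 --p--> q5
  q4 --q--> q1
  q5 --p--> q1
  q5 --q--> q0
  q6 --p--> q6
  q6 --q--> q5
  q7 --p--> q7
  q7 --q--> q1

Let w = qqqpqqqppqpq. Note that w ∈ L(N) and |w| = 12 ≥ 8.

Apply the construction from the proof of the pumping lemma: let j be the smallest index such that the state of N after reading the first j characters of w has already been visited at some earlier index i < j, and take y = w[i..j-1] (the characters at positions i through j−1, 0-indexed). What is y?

State sequence: q0 -q-> q7 -q-> q1 -q-> q5 -p-> q1 -q-> q5 -q-> q0 -q-> q7 -p-> q7 -p-> q7 -q-> q1 -p-> q7 -q-> q1
First repeat at step 4: q1 was already visited.

So i = 2, j = 4, giving x = w[0:2] = qq, y = w[2:4] = qp, z = w[4:12] = qqqppqpq.
Check: |xy| = 4 ≤ 8 and |y| = 2 ≥ 1. Reading y takes N from q1 back to q1, so every xyⁱz is accepted.
Since N has 8 states, any run of length ≥ 8 visits 8+1 states, so by pigeonhole some state repeats within the first 8 steps — that repeat gives the pumpable loop.

qp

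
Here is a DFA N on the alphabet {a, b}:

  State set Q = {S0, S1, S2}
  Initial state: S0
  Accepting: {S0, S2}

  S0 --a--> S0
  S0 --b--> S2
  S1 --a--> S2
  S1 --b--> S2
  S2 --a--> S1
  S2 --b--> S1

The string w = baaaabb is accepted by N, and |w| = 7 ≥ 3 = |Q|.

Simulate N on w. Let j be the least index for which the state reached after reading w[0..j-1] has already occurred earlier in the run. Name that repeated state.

S2

Run of N on w = b a a a a b b:
  step 0: S0  (start)
  step 1: S2  (read b: S0→S2)
  step 2: S1  (read a: S2→S1)
  step 3: S2  (read a: S1→S2)   ← first repeat (S2 seen earlier)
  step 4: S1  (read a: S2→S1)
  step 5: S2  (read a: S1→S2)
  step 6: S1  (read b: S2→S1)
  step 7: S2  (read b: S1→S2)

The earliest repeat is at step j = 3: N is in S2, which it already visited at step i = 1.
Pumping length from the standard proof: p = 3 (the number of states). The repeated state found above gives |xy| = j ≤ 3 and |y| = j − i ≥ 1.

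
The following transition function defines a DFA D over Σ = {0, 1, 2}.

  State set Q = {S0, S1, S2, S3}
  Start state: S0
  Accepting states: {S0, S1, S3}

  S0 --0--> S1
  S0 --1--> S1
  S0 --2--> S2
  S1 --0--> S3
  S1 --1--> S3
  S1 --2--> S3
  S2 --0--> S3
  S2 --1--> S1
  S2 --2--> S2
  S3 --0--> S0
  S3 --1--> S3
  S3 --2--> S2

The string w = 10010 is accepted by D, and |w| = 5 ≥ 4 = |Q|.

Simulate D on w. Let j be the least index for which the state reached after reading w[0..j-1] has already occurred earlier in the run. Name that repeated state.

S0

State sequence: S0 -1-> S1 -0-> S3 -0-> S0 -1-> S1 -0-> S3
First repeat at step 3: S0 was already visited.

The earliest repeat is at step j = 3: D is in S0, which it already visited at step i = 0.
Since D has 4 states, any run of length ≥ 4 visits 4+1 states, so by pigeonhole some state repeats within the first 4 steps — that repeat gives the pumpable loop.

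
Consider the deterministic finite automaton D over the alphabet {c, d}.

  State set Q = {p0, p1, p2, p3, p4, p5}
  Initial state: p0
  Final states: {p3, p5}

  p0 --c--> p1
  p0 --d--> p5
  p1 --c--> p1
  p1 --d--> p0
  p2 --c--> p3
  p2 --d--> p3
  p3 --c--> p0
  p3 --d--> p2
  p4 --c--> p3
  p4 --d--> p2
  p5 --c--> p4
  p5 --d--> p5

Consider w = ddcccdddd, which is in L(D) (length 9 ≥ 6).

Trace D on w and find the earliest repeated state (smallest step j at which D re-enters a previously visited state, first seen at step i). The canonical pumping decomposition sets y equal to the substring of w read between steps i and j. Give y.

d

State sequence: p0 -d-> p5 -d-> p5 -c-> p4 -c-> p3 -c-> p0 -d-> p5 -d-> p5 -d-> p5 -d-> p5
First repeat at step 2: p5 was already visited.

So i = 1, j = 2, giving x = w[0:1] = d, y = w[1:2] = d, z = w[2:9] = cccdddd.
Check: |xy| = 2 ≤ 6 and |y| = 1 ≥ 1. Reading y takes D from p5 back to p5, so every xyⁱz is accepted.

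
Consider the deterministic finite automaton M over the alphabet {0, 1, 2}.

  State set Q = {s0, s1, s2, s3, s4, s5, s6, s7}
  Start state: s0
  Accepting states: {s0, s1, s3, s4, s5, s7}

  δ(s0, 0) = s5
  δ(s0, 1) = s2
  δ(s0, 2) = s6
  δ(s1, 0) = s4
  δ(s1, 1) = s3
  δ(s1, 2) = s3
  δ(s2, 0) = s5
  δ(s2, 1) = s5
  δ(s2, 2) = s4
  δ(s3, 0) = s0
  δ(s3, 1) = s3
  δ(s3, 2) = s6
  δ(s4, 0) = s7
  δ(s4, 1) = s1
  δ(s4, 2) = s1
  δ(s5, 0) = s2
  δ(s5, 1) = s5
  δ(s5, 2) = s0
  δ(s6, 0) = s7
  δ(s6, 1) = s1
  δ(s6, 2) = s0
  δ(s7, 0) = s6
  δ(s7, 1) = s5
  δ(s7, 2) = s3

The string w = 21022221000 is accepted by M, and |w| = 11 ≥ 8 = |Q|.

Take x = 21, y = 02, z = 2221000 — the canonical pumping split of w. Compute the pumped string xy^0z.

xy⁰z = xz = 21·2221000 = 212221000.
Reading y = 02 takes M from s1 back to s1, so after x the machine is still in s1, and z then leads to the accepting state s5. Hence 212221000 ∈ L(M).

212221000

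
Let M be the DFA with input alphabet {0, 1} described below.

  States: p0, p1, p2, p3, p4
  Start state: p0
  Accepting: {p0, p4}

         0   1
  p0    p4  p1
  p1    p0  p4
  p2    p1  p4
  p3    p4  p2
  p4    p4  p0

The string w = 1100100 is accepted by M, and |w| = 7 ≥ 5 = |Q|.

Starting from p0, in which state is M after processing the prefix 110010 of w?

Run of M on the first 6 characters of w = 1 1 0 0 1 0:
  step 0: p0  (start)
  step 1: p1  (read 1: p0→p1)
  step 2: p4  (read 1: p1→p4)
  step 3: p4  (read 0: p4→p4)
  step 4: p4  (read 0: p4→p4)
  step 5: p0  (read 1: p4→p0)
  step 6: p4  (read 0: p0→p4)

After reading 6 characters, M is in state p4.

p4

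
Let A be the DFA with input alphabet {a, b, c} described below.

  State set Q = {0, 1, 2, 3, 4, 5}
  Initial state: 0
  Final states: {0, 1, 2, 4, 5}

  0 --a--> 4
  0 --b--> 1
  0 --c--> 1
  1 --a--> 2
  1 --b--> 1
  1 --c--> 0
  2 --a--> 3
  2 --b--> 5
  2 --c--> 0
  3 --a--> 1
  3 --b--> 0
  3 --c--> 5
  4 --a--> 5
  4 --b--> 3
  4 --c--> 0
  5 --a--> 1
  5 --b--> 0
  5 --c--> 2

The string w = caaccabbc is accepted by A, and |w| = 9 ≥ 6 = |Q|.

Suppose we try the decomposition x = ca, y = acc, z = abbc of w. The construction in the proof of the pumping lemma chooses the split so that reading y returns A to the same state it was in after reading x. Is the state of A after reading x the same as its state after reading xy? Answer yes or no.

yes

State sequence: 0 -c-> 1 -a-> 2 -a-> 3 -c-> 5 -c-> 2

After x (step 2): 2. After xy (step 5): 2.
They match, so y = acc drives A around a cycle from 2 back to itself; pumping y any number of times keeps A in 2 before reading z, and xyⁱz ∈ L(A) for every i ≥ 0.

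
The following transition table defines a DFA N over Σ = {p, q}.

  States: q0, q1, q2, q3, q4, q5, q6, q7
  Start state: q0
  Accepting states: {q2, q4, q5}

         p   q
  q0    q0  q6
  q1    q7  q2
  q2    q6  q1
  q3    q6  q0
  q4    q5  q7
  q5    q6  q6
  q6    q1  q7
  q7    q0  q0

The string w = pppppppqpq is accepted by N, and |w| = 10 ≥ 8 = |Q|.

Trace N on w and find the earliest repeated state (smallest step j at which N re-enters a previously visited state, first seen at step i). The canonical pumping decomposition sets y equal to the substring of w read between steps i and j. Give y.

p

Run of N on w = p p p p p p p q p q:
  step 0: q0  (start)
  step 1: q0  (read p: q0→q0)   ← first repeat (q0 seen earlier)
  step 2: q0  (read p: q0→q0)
  step 3: q0  (read p: q0→q0)
  step 4: q0  (read p: q0→q0)
  step 5: q0  (read p: q0→q0)
  step 6: q0  (read p: q0→q0)
  step 7: q0  (read p: q0→q0)
  step 8: q6  (read q: q0→q6)
  step 9: q1  (read p: q6→q1)
  step 10: q2  (read q: q1→q2)

So i = 0, j = 1, giving x = w[0:0] = ε, y = w[0:1] = p, z = w[1:10] = ppppppqpq.
Check: |xy| = 1 ≤ 8 and |y| = 1 ≥ 1. Reading y takes N from q0 back to q0, so every xyⁱz is accepted.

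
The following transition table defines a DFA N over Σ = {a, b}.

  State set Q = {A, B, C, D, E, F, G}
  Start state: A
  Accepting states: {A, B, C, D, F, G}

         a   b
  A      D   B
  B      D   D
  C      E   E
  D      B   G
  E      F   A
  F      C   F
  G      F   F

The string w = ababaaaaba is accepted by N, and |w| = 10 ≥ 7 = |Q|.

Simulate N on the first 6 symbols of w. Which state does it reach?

E

State sequence: A -a-> D -b-> G -a-> F -b-> F -a-> C -a-> E

After reading 6 characters, N is in state E.
(This kind of state-tracing is the core of the pumping-lemma construction: with 7 states, pigeonhole forces a repeat within the first 7 steps.)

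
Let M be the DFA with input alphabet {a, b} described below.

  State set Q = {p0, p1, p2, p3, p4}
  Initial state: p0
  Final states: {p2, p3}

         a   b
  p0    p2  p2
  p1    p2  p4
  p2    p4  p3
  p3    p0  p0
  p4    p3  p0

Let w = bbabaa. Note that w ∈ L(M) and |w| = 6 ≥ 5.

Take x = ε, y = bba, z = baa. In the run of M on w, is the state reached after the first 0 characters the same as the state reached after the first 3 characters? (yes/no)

yes

State sequence: p0 -b-> p2 -b-> p3 -a-> p0

After x (step 0): p0. After xy (step 3): p0.
They match, so y = bba drives M around a cycle from p0 back to itself; pumping y any number of times keeps M in p0 before reading z, and xyⁱz ∈ L(M) for every i ≥ 0.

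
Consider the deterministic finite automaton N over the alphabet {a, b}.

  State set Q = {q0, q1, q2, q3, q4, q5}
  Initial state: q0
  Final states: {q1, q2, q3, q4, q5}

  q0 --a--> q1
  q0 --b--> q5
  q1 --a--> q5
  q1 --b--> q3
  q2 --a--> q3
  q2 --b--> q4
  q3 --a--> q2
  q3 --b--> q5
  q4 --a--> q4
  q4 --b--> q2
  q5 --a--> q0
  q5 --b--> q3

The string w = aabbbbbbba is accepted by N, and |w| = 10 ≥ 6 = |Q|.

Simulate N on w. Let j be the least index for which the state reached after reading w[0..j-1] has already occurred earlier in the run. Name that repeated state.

q5

Run of N on w = a a b b b b b b b a:
  step 0: q0  (start)
  step 1: q1  (read a: q0→q1)
  step 2: q5  (read a: q1→q5)
  step 3: q3  (read b: q5→q3)
  step 4: q5  (read b: q3→q5)   ← first repeat (q5 seen earlier)
  step 5: q3  (read b: q5→q3)
  step 6: q5  (read b: q3→q5)
  step 7: q3  (read b: q5→q3)
  step 8: q5  (read b: q3→q5)
  step 9: q3  (read b: q5→q3)
  step 10: q2  (read a: q3→q2)

The earliest repeat is at step j = 4: N is in q5, which it already visited at step i = 2.
The DFA has 6 states, so the proof of the pumping lemma guarantees a repeated state among the first 6+1 visited; the segment between the two visits is the pumpable y.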